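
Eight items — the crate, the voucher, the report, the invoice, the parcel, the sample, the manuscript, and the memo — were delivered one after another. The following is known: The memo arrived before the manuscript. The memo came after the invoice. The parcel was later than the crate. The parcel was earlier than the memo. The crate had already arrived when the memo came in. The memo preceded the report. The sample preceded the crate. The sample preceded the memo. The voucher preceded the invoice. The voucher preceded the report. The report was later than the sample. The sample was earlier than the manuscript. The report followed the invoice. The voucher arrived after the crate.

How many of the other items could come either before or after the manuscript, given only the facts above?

Forced before the manuscript: the crate, the invoice, the memo, the parcel, the sample, and the voucher.
That leaves the report with no forced order relative to the manuscript — 1.

1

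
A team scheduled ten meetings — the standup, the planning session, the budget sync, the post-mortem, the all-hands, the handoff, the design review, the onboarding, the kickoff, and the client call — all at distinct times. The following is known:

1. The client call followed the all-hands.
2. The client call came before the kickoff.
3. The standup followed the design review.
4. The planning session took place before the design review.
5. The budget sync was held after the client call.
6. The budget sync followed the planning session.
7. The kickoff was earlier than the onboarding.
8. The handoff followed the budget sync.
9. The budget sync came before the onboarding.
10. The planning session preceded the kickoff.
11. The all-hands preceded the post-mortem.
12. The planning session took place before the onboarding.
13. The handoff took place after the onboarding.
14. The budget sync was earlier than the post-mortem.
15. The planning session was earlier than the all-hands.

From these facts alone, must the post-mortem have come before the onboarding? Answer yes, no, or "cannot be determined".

No chain of stated constraints runs from the post-mortem to the onboarding, and none runs from the onboarding to the post-mortem either.
So the relative order of the post-mortem and the onboarding is not fixed by the given facts.

cannot be determined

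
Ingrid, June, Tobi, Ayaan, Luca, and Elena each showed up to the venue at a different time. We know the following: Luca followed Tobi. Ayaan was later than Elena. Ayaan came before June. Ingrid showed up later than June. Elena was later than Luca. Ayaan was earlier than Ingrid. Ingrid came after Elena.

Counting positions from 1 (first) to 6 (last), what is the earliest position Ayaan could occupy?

4

Elena, Luca, and Tobi must all come before Ayaan — 3 forced predecessors.
Nothing else is forced ahead of Ayaan, so their earliest slot is position 3 + 1 = 4.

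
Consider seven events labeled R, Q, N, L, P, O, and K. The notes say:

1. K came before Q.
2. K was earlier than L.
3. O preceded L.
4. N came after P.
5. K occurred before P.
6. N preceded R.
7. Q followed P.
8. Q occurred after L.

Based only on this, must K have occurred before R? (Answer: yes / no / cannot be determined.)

Chain the constraints: K → P → N → R. Each link is directly stated, so K comes before R.

yes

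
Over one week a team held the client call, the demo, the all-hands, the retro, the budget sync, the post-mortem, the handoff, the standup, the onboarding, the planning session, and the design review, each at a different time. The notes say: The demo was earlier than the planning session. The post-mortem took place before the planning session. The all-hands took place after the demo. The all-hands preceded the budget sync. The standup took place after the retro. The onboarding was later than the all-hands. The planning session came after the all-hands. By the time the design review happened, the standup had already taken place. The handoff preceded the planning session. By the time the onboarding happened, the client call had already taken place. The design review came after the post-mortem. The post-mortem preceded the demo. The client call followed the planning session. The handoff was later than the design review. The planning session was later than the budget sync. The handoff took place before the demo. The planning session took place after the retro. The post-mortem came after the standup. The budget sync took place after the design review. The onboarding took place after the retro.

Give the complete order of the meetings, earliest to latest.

The constraints fix every adjacent pair, so only one ordering works:
the retro → the standup → the post-mortem → the design review → the handoff → the demo → the all-hands → the budget sync → the planning session → the client call → the onboarding.

the retro, the standup, the post-mortem, the design review, the handoff, the demo, the all-hands, the budget sync, the planning session, the client call, the onboarding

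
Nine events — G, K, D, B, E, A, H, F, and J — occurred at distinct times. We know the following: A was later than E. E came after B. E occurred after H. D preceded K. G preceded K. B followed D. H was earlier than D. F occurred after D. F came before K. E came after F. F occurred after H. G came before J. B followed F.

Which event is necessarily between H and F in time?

Tracing the constraints gives H → D → F, so D sits after H and before F.
No other event is forced both after H and before F.

D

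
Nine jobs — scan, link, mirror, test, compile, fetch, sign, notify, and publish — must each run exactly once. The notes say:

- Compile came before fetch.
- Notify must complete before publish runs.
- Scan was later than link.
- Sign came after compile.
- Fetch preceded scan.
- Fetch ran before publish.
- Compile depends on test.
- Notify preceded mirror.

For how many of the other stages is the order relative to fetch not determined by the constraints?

Forced before fetch: compile and test; forced after fetch: publish and scan.
That leaves link, mirror, notify, and sign with no forced order relative to fetch — 4.

4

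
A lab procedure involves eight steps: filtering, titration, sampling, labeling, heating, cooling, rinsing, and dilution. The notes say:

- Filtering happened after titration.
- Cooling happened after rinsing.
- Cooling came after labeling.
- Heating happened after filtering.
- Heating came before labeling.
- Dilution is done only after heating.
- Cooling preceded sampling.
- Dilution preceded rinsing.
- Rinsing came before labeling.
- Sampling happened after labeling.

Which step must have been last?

Every other step has a chain of constraints placing it before sampling, so sampling is last.

sampling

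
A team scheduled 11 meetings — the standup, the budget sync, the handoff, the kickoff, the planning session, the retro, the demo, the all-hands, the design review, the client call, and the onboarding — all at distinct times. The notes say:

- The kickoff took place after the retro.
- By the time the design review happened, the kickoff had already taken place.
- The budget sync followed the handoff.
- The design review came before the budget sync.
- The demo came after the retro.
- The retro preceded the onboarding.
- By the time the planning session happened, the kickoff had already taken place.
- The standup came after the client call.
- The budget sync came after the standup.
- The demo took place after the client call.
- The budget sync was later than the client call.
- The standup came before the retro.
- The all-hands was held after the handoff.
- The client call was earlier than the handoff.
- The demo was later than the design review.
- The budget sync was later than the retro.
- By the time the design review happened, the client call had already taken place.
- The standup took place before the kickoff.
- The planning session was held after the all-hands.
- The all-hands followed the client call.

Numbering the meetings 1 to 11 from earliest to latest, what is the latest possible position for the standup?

The standup must come before the budget sync, the demo, the design review, the kickoff, the onboarding, the planning session, and the retro — 7 meetings forced after it.
Everything else can be placed before the standup in some valid order, so the standup can sit as late as position 11 − 7 = 4.

4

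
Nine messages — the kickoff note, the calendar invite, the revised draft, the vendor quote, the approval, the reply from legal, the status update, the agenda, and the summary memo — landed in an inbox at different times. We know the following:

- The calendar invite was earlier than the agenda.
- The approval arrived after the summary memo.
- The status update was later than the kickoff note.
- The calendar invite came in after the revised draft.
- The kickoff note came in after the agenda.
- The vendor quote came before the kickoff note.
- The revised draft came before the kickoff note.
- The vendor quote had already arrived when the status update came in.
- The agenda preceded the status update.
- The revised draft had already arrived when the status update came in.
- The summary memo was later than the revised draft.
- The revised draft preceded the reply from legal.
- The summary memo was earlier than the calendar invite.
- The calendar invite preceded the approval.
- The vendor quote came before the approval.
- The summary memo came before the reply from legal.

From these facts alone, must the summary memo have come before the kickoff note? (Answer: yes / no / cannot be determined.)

yes

Chain the constraints: the summary memo → the calendar invite → the agenda → the kickoff note. Each link is directly stated, so the summary memo comes before the kickoff note.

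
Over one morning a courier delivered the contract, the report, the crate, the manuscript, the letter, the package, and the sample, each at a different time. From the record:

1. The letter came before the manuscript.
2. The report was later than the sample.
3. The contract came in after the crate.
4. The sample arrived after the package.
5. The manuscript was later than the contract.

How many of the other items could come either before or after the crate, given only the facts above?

4

Forced after the crate: the contract and the manuscript.
That leaves the letter, the package, the report, and the sample with no forced order relative to the crate — 4.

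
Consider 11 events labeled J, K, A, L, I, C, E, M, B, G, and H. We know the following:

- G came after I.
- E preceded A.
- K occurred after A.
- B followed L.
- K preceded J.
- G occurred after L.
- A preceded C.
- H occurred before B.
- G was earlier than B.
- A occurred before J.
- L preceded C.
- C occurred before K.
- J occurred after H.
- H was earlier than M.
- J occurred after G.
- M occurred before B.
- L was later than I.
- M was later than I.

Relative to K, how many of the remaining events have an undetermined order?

Forced before K: A, C, E, I, and L; forced after K: J.
That leaves B, G, H, and M with no forced order relative to K — 4.

4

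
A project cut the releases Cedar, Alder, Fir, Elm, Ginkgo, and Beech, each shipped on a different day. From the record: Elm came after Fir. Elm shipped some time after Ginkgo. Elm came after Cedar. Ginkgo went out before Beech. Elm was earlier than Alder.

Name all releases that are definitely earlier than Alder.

Cedar, Elm, Fir, Ginkgo

Directly stated before Alder: Elm.
Cedar reaches Alder via Cedar → Elm → Alder.
Fir reaches Alder via Fir → Elm → Alder.
Ginkgo reaches Alder via Ginkgo → Elm → Alder.
No chain forces Beech ahead of Alder.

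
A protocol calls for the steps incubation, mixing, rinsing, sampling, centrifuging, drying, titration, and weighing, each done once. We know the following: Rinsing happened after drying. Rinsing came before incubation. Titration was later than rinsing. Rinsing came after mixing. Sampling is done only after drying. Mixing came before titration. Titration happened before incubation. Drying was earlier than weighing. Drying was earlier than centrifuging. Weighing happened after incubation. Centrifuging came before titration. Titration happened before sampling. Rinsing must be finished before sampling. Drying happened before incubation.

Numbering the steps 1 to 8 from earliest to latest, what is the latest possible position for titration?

5

Titration must come before incubation, sampling, and weighing — 3 steps forced after it.
Everything else can be placed before titration in some valid order, so titration can sit as late as position 8 − 3 = 5.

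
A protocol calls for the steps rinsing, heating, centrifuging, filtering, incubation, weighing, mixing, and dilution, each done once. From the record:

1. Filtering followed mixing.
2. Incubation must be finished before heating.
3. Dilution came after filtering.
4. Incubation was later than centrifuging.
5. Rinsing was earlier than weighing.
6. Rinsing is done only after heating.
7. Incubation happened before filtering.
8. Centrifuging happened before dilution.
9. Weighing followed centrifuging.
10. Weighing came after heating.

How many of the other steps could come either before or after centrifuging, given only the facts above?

1

Forced after centrifuging: dilution, filtering, heating, incubation, rinsing, and weighing.
That leaves mixing with no forced order relative to centrifuging — 1.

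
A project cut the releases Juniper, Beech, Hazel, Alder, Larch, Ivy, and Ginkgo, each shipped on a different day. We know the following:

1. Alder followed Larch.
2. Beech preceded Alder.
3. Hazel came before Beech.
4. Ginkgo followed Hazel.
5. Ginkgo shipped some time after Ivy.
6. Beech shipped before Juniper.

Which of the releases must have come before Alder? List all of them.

Beech, Hazel, Larch

Directly stated before Alder: Beech and Larch.
Hazel reaches Alder via Hazel → Beech → Alder.
No chain forces Juniper (or any of the others) ahead of Alder.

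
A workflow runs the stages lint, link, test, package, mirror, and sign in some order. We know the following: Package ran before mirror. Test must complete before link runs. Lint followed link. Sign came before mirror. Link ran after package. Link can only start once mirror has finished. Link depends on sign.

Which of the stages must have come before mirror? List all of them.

package, sign

Directly stated before mirror: package and sign.
No chain forces lint (or any of the others) ahead of mirror.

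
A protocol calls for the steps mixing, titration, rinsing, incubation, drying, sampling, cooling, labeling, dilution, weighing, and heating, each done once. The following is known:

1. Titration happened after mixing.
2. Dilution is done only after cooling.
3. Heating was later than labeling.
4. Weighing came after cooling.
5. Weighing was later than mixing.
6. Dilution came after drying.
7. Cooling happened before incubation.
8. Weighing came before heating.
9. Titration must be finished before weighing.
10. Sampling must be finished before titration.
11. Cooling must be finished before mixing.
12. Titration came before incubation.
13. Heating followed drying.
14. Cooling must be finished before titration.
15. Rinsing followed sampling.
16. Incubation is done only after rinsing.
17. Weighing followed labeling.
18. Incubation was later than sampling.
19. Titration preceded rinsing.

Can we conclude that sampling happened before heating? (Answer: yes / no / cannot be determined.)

yes

Chain the constraints: sampling → titration → weighing → heating. Each link is directly stated, so sampling comes before heating.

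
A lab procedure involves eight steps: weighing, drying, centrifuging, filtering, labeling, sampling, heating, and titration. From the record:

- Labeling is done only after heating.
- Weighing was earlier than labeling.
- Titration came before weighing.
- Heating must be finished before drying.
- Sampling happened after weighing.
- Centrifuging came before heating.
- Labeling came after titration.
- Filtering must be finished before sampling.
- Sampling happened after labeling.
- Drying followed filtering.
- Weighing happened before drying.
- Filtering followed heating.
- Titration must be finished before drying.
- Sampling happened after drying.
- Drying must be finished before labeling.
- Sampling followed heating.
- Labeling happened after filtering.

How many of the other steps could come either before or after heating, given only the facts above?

2

Forced before heating: centrifuging; forced after heating: drying, filtering, labeling, and sampling.
That leaves titration and weighing with no forced order relative to heating — 2.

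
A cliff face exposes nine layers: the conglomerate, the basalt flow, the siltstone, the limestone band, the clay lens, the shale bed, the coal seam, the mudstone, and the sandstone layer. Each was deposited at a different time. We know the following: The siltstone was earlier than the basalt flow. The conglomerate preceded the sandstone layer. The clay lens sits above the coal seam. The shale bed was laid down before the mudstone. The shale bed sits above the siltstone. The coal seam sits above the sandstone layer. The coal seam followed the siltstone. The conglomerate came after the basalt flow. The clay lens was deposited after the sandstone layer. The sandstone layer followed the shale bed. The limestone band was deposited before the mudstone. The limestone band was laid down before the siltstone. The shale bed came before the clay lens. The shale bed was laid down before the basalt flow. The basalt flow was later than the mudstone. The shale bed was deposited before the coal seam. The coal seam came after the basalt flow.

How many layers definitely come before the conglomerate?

5

Directly stated before the conglomerate: the basalt flow.
The limestone band reaches the conglomerate via the limestone band → the mudstone → the basalt flow → the conglomerate.
The mudstone reaches the conglomerate via the mudstone → the basalt flow → the conglomerate.
The shale bed reaches the conglomerate via the shale bed → the basalt flow → the conglomerate.
Likewise the siltstone reaches the conglomerate by chaining the stated constraints.
That's the basalt flow, the limestone band, the mudstone, the shale bed, and the siltstone — 5 in all.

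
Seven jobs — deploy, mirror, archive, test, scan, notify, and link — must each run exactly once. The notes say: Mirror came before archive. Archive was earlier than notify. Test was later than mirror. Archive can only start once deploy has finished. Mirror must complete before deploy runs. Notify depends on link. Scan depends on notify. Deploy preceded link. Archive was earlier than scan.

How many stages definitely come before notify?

Directly stated before notify: archive and link.
Deploy reaches notify via deploy → link → notify.
Mirror reaches notify via mirror → archive → notify.
No chain forces test (or any of the others) ahead of notify.
That's archive, deploy, link, and mirror — 4 in all.

4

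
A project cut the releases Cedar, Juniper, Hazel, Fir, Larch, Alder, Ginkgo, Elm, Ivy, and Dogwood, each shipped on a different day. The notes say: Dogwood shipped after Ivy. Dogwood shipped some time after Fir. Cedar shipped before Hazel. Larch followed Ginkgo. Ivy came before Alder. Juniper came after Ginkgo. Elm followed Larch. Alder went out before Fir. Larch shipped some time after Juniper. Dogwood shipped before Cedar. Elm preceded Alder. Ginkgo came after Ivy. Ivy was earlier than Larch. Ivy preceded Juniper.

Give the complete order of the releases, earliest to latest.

Ivy, Ginkgo, Juniper, Larch, Elm, Alder, Fir, Dogwood, Cedar, Hazel

The constraints fix every adjacent pair, so only one ordering works:
Ivy → Ginkgo → Juniper → Larch → Elm → Alder → Fir → Dogwood → Cedar → Hazel.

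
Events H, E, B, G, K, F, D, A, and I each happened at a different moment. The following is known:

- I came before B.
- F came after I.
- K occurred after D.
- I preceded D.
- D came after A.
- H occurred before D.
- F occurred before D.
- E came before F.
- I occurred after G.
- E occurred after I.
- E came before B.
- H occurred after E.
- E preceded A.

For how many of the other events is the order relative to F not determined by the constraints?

Forced before F: E, G, and I; forced after F: D and K.
That leaves A, B, and H with no forced order relative to F — 3.

3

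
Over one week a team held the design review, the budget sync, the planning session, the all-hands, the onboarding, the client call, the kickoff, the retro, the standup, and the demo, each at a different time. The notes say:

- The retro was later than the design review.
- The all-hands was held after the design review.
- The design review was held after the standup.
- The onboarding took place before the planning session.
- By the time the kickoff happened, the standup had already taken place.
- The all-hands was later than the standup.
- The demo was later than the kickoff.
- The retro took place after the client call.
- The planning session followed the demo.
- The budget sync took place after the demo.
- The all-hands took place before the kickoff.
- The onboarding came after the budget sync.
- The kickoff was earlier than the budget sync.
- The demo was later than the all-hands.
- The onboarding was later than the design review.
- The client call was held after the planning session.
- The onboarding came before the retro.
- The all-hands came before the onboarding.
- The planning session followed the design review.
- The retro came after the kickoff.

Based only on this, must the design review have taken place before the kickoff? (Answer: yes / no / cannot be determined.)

yes

Chain the constraints: the design review → the all-hands → the kickoff. Each link is directly stated, so the design review comes before the kickoff.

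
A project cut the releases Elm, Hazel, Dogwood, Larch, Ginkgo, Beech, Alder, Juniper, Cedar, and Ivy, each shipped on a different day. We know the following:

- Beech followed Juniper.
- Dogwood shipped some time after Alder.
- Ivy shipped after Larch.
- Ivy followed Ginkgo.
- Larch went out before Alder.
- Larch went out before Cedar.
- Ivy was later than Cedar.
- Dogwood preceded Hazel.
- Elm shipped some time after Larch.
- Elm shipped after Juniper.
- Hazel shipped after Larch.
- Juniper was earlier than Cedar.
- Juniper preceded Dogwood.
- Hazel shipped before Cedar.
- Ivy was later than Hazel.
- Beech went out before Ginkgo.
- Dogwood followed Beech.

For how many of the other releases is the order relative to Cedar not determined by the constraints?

Forced before Cedar: Alder, Beech, Dogwood, Hazel, Juniper, and Larch; forced after Cedar: Ivy.
That leaves Elm and Ginkgo with no forced order relative to Cedar — 2.

2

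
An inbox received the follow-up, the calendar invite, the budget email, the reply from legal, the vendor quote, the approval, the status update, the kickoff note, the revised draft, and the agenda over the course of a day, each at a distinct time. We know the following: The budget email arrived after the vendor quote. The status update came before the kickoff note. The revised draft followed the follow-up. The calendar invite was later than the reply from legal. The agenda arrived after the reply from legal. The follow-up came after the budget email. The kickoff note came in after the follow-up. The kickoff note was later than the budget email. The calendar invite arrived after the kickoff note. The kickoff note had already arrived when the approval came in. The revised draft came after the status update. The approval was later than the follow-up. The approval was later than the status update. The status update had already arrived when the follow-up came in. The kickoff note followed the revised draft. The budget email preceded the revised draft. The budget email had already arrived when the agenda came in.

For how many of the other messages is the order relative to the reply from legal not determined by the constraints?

Forced after the reply from legal: the agenda and the calendar invite.
That leaves the approval, the budget email, the follow-up, the kickoff note, the revised draft, the status update, and the vendor quote with no forced order relative to the reply from legal — 7.

7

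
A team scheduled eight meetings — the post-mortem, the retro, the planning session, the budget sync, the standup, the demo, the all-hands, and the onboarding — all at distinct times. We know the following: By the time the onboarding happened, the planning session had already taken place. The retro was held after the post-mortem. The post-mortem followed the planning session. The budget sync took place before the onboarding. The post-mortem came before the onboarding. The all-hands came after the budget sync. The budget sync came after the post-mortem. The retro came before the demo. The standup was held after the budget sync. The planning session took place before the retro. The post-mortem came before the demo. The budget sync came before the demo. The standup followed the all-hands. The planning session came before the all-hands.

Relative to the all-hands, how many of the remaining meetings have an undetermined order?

Forced before the all-hands: the budget sync, the planning session, and the post-mortem; forced after the all-hands: the standup.
That leaves the demo, the onboarding, and the retro with no forced order relative to the all-hands — 3.

3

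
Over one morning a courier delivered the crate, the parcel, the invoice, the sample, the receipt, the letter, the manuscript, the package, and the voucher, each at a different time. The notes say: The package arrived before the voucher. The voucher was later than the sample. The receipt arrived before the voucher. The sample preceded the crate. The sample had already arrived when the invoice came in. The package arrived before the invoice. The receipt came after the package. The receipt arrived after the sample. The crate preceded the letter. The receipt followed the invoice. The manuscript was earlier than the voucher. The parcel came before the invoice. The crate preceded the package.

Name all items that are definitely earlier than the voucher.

Directly stated before the voucher: the manuscript, the package, the receipt, and the sample.
The crate reaches the voucher via the crate → the package → the voucher.
The invoice reaches the voucher via the invoice → the receipt → the voucher.
The parcel reaches the voucher via the parcel → the invoice → the receipt → the voucher.

the crate, the invoice, the manuscript, the package, the parcel, the receipt, the sample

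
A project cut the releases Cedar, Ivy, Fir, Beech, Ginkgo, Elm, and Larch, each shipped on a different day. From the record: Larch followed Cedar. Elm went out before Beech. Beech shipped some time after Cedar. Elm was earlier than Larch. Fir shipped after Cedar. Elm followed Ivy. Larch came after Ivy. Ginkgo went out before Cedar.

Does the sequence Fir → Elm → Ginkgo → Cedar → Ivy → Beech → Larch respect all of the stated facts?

The constraints require Ivy before Elm, but in the proposed sequence Elm appears ahead of Ivy. That one violation is enough.

no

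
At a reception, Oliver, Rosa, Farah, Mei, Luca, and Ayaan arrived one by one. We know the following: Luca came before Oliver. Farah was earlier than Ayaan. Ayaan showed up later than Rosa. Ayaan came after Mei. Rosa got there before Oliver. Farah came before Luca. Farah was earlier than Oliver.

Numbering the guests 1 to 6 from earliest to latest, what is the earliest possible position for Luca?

Farah must come before Luca — 1 forced predecessor.
Nothing else is forced ahead of Luca, so their earliest slot is position 1 + 1 = 2.

2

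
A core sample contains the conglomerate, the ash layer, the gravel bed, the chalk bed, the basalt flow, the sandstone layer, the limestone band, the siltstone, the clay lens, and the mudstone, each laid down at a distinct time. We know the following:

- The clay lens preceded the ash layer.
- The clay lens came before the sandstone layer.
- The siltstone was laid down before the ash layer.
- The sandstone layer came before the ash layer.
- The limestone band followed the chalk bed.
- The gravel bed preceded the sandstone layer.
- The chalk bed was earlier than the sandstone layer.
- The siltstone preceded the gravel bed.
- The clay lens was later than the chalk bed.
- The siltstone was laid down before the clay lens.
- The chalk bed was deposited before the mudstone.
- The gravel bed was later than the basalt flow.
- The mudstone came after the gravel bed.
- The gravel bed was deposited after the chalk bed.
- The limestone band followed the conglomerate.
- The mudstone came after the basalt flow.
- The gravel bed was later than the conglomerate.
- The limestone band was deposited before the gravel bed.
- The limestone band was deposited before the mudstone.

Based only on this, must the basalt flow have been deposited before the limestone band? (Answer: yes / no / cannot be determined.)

cannot be determined

No chain of stated constraints runs from the basalt flow to the limestone band, and none runs from the limestone band to the basalt flow either.
So the relative order of the basalt flow and the limestone band is not fixed by the given facts.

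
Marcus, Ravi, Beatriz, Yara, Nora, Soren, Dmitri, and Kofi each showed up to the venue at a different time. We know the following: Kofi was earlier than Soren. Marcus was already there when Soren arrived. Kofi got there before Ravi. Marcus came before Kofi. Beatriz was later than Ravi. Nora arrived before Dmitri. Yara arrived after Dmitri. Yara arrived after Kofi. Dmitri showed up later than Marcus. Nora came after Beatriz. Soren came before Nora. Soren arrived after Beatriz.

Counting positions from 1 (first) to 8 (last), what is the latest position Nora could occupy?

Nora must come before Dmitri and Yara — 2 guests forced after them.
Everything else can be placed before Nora in some valid order, so Nora can sit as late as position 8 − 2 = 6.

6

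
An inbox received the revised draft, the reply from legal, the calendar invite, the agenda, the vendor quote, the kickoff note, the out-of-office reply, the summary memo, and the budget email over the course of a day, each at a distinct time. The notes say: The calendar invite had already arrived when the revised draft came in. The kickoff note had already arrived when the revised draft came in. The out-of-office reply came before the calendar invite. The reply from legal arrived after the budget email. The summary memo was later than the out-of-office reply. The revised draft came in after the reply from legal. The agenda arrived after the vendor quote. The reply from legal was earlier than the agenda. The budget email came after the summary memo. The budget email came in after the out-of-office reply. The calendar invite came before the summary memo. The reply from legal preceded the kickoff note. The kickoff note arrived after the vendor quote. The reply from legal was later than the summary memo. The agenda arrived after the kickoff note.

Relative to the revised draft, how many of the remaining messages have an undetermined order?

1

Forced before the revised draft: the budget email, the calendar invite, the kickoff note, the out-of-office reply, the reply from legal, the summary memo, and the vendor quote.
That leaves the agenda with no forced order relative to the revised draft — 1.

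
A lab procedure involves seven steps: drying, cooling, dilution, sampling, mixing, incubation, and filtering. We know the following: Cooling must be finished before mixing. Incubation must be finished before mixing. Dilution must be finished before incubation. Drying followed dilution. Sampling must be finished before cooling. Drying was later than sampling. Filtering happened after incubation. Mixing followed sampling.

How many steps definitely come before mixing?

Directly stated before mixing: cooling, incubation, and sampling.
Dilution reaches mixing via dilution → incubation → mixing.
No chain forces drying (or any of the others) ahead of mixing.
That's cooling, dilution, incubation, and sampling — 4 in all.

4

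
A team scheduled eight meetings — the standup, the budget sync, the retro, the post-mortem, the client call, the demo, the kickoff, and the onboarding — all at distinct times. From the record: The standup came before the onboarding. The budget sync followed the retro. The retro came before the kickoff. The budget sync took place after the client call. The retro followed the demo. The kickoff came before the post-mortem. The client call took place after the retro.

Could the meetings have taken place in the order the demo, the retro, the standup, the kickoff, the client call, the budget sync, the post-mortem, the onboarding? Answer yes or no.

yes

Check each stated constraint against the proposed order — e.g. the retro is ahead of the budget sync; the standup is ahead of the onboarding. Every pair is in the required order; nothing is violated.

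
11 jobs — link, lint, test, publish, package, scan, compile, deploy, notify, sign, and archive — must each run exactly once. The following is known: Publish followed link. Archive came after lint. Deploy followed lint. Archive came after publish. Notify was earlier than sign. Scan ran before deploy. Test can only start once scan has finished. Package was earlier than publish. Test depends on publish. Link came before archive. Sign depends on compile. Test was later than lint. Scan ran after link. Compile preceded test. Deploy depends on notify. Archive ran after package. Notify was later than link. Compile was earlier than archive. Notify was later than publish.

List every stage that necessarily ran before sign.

Directly stated before sign: compile and notify.
Link reaches sign via link → notify → sign.
Package reaches sign via package → publish → notify → sign.
Publish reaches sign via publish → notify → sign.

compile, link, notify, package, publish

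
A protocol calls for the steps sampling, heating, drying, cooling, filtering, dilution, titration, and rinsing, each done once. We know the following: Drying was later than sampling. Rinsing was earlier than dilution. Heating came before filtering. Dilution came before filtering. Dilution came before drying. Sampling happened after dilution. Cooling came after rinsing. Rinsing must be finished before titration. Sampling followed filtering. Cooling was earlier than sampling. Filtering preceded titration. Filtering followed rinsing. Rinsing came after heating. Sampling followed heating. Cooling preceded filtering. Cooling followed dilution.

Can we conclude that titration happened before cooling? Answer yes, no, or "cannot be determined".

no

Tracing the constraints gives cooling → filtering → titration, so cooling must come before titration.
That means titration cannot be before cooling.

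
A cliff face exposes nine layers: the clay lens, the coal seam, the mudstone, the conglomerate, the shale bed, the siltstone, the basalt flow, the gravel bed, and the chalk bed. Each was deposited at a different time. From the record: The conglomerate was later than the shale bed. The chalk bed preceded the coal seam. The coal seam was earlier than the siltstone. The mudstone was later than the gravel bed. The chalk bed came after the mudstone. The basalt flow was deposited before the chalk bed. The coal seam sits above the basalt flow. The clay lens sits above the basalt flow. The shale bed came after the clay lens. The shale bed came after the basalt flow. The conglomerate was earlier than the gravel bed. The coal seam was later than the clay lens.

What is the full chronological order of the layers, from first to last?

the basalt flow, the clay lens, the shale bed, the conglomerate, the gravel bed, the mudstone, the chalk bed, the coal seam, the siltstone

The constraints fix every adjacent pair, so only one ordering works:
the basalt flow → the clay lens → the shale bed → the conglomerate → the gravel bed → the mudstone → the chalk bed → the coal seam → the siltstone.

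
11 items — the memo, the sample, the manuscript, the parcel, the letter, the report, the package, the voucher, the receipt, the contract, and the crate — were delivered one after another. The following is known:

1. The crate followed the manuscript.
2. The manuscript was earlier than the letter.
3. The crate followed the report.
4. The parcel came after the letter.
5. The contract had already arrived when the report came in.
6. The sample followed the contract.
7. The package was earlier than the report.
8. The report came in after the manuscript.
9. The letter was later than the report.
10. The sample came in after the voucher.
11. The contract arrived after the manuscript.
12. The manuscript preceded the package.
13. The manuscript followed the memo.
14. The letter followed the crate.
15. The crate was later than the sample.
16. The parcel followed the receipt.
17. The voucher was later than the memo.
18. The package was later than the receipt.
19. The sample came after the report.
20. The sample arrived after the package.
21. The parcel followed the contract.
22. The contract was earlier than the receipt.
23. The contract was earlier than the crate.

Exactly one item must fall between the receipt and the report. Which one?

the package

Tracing the constraints gives the receipt → the package → the report, so the package sits after the receipt and before the report.
No other item is forced both after the receipt and before the report.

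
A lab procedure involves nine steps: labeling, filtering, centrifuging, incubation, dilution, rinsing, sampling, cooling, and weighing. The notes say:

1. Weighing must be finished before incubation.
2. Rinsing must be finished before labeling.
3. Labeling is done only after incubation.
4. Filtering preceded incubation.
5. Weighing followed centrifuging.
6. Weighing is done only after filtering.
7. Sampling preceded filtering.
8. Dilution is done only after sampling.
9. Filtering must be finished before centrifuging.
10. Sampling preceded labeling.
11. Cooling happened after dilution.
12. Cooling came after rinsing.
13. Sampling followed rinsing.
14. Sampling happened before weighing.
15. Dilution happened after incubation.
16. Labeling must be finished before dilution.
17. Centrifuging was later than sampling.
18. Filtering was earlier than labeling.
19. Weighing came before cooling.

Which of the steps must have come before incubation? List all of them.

Directly stated before incubation: filtering and weighing.
Centrifuging reaches incubation via centrifuging → weighing → incubation.
Rinsing reaches incubation via rinsing → sampling → weighing → incubation.
Sampling reaches incubation via sampling → weighing → incubation.

centrifuging, filtering, rinsing, sampling, weighing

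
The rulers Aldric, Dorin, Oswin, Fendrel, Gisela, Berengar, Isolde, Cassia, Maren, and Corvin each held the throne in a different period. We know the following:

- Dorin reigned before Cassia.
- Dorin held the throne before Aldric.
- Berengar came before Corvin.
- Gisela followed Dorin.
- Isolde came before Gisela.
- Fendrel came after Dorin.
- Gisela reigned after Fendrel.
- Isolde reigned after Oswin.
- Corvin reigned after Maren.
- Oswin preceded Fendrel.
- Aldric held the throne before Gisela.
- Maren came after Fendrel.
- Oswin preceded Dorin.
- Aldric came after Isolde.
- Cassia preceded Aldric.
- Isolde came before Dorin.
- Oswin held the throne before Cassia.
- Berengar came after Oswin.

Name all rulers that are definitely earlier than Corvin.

Berengar, Dorin, Fendrel, Isolde, Maren, Oswin

Directly stated before Corvin: Berengar and Maren.
Dorin reaches Corvin via Dorin → Fendrel → Maren → Corvin.
Fendrel reaches Corvin via Fendrel → Maren → Corvin.
Isolde reaches Corvin via Isolde → Dorin → Fendrel → Maren → Corvin.
Likewise Oswin reaches Corvin by chaining the stated constraints.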